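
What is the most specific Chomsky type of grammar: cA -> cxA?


LHS has context (more than one symbol) and |LHS| ≤ |RHS|
Classification: Type 1 (Context-Sensitive)


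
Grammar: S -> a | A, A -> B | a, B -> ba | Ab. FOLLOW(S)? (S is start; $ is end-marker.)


$ ∈ FOLLOW(S). For each A -> αBβ: add FIRST(β)\{ε} to FOLLOW(B); if β nullable, add FOLLOW(A).
FOLLOW(S) = {$}


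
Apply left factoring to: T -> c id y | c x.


Common prefix: 'c'
Factored: T -> c T', T' -> id y | x


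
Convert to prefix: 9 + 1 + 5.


left-to-right (same/higher precedence on left): tree is (+ (+ 9 1) 5)
Prefix: + + 9 1 5


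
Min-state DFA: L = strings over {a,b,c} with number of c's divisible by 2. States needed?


Track (count of c) mod 2: states 0..1, accept at 0
Minimal DFA: 2 states


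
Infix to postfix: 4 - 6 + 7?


Left to right (same or higher precedence on left)
Postfix: 4 6 - 7 +


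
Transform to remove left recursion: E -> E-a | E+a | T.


Left-recursive alternatives: E-a, E+a; non-recursive: T
Introduce E': E -> TE', E' -> -aE' | +aE' | ε


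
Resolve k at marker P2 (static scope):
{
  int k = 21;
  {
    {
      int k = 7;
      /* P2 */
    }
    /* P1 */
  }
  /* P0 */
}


k declared in the same block as P2
k = 7


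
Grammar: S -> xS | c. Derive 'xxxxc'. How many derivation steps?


Derivation: S => xS => xxS => xxxS => xxxxS => xxxxc
Steps: 5


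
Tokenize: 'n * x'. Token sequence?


Scan left to right, longest-match per lexeme
Tokens: ID(n), OP(*), ID(x)


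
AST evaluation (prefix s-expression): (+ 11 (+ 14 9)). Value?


Evaluate inner: (+ 14 9) = 23
Evaluate root: (+ 11 23) = 34
Result: 34


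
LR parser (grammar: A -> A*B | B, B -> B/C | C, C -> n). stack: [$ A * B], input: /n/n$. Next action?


'/' can extend B; shift to build B -> B/C
Action: shift


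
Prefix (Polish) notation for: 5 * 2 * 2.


left-to-right (same/higher precedence on left): tree is (* (* 5 2) 2)
Prefix: * * 5 2 2


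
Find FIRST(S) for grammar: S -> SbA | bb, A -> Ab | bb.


Per alternative of S: FIRST(SbA) = {b}; FIRST(bb) = {b}
FIRST(S) = {b}


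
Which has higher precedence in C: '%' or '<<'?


'%' is multiplicative (level 10); '<<' is shift (level 8)
Higher level binds tighter
'%' has higher precedence than '<<'


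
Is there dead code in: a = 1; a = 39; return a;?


first assignment to a is overwritten before any read
Dead: 'a = 1'


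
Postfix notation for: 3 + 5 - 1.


Left to right (same or higher precedence on left)
Postfix: 3 5 + 1 -


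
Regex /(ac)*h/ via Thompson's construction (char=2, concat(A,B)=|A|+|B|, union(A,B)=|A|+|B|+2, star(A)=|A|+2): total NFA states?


Syntax tree has 3 char leaf(s), 0 union(s), 1 star(s)
chars contribute 3×2 = 6; each union adds +2; each star adds +2
Total: 6 + 0 + 2 = 8 states


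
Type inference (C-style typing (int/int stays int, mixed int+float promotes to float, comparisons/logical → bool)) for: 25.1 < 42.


Operand types: float < int
Rule: comparison yields bool
Result type: bool


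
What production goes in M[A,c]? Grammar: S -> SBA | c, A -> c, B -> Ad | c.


For [A, c]: 'c' ∈ FIRST(c)
Entry: A -> c


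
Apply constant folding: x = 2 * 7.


2 * 7 = 14 at compile time
Optimized: x = 14


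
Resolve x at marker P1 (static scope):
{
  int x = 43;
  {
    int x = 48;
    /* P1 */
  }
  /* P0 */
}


x declared in the same block as P1
x = 48


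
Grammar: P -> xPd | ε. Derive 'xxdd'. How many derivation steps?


Derivation: P => xPd => xxPdd => xxdd
Steps: 3


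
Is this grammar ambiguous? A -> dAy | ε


balanced d^n…y^n: each string has a unique parse
Unambiguous


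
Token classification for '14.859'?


Pattern: digits with a decimal point
Type: FLOAT_LITERAL


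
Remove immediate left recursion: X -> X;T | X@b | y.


Left-recursive alternatives: X;T, X@b; non-recursive: y
Introduce X': X -> yX', X' -> ;TX' | @bX' | ε


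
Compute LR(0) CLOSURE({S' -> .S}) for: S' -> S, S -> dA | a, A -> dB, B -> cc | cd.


Start: S' -> .S
For each item with dot before a nonterminal B, add B -> .γ for every B-production
Closure: [S' -> .S, S -> .dA, S -> .a]


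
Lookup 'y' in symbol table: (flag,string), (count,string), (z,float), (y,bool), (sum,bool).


Lookup 'y' → type bool


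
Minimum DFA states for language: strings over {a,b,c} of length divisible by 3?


Track length mod 3: states 0..2, accept at 0
Minimal DFA: 3 states


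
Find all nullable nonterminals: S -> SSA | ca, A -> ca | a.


A nonterminal is nullable iff some alternative derives ε (directly, or every symbol in it is nullable)
Nullable: {}


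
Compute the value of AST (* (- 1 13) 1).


Evaluate inner: (- 1 13) = -12
Evaluate root: (* -12 1) = -12
Result: -12


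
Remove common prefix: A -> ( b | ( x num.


Common prefix: '('
Factored: A -> ( A', A' -> b | x num


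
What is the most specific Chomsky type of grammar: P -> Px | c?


Left-linear: every RHS is a terminal or one nonterminal followed by a terminal
Classification: Type 3 (Regular)


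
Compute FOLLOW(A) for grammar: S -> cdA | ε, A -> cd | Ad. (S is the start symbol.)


$ ∈ FOLLOW(S). For each A -> αBβ: add FIRST(β)\{ε} to FOLLOW(B); if β nullable, add FOLLOW(A).
FOLLOW(A) = {$, d}


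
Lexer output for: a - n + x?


Scan left to right, longest-match per lexeme
Tokens: ID(a), OP(-), ID(n), OP(+), ID(x)


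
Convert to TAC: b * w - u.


Break into single-operator statements:
t1 = b * w
t2 = t1 - u


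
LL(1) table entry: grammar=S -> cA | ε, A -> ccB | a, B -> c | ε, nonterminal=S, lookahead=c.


For [S, c]: 'c' ∈ FIRST(cA)
Entry: S -> cA


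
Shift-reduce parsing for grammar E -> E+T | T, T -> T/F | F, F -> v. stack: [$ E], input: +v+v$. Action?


shift '+' to continue E -> E+T
Action: shift


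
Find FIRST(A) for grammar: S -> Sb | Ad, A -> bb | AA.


Per alternative of A: FIRST(bb) = {b}; FIRST(AA) = {b}
FIRST(A) = {b}


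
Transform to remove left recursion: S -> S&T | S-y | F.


Left-recursive alternatives: S&T, S-y; non-recursive: F
Introduce S': S -> FS', S' -> &TS' | -yS' | ε


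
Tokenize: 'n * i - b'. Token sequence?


Scan left to right, longest-match per lexeme
Tokens: ID(n), OP(*), ID(i), OP(-), ID(b)


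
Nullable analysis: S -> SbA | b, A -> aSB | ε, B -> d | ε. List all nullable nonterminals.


A nonterminal is nullable iff some alternative derives ε (directly, or every symbol in it is nullable)
Nullable: {A, B}


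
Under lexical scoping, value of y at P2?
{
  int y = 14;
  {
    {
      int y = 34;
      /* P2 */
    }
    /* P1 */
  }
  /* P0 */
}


y declared in the same block as P2
y = 34


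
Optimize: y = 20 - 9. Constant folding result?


20 - 9 = 11 at compile time
Optimized: y = 11


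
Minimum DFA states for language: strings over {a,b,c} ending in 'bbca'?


Track the longest suffix of input matching a prefix of 'bbca': 5 classes (prefixes of length 0..4)
Minimal DFA: 5 states


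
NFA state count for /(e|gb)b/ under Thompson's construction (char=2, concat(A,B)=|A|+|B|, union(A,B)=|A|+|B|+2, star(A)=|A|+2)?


Syntax tree has 4 char leaf(s), 1 union(s), 0 star(s)
chars contribute 4×2 = 8; each union adds +2; each star adds +2
Total: 8 + 2 + 0 = 10 states


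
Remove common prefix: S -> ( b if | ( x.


Common prefix: '('
Factored: S -> ( S', S' -> b if | x


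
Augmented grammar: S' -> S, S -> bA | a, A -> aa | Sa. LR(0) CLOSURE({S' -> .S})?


Start: S' -> .S
For each item with dot before a nonterminal B, add B -> .γ for every B-production
Closure: [S' -> .S, S -> .bA, S -> .a]


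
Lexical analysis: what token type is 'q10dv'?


Pattern: letter/underscore followed by alphanumerics, not a keyword
Type: IDENTIFIER


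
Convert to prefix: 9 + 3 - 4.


left-to-right (same/higher precedence on left): tree is (- (+ 9 3) 4)
Prefix: - + 9 3 4


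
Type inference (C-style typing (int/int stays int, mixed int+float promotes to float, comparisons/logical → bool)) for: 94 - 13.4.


Operand types: int - float
Rule: mixed int/float promotes to float; int/int stays int
Result type: float


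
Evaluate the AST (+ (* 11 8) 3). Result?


Evaluate inner: (* 11 8) = 88
Evaluate root: (+ 88 3) = 91
Result: 91


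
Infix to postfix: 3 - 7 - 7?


Left to right (same or higher precedence on left)
Postfix: 3 7 - 7 -


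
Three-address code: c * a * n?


Break into single-operator statements:
t1 = c * a
t2 = t1 * n


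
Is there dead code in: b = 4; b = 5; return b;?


first assignment to b is overwritten before any read
Dead: 'b = 4'


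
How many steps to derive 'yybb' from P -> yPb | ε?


Derivation: P => yPb => yyPbb => yybb
Steps: 3


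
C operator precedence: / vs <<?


'/' is multiplicative (level 10); '<<' is shift (level 8)
Higher level binds tighter
'/' has higher precedence than '<<'


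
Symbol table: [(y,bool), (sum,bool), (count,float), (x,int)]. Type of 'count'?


Lookup 'count' → type float


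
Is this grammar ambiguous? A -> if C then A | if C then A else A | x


dangling else: 'if C then if C then x else x' parses two ways
Ambiguous


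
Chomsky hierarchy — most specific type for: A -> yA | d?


Right-linear: every RHS is a terminal or a terminal followed by one nonterminal
Classification: Type 3 (Regular)


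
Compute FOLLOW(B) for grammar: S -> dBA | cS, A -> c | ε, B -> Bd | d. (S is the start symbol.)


$ ∈ FOLLOW(S). For each A -> αBβ: add FIRST(β)\{ε} to FOLLOW(B); if β nullable, add FOLLOW(A).
FOLLOW(B) = {$, c, d}


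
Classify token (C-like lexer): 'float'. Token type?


Pattern: reserved word
Type: KEYWORD


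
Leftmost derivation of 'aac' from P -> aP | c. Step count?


Derivation: P => aP => aaP => aac
Steps: 3


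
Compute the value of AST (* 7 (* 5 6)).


Evaluate inner: (* 5 6) = 30
Evaluate root: (* 7 30) = 210
Result: 210


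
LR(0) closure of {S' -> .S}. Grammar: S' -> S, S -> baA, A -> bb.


Start: S' -> .S
For each item with dot before a nonterminal B, add B -> .γ for every B-production
Closure: [S' -> .S, S -> .baA]


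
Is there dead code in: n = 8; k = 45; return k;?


n is assigned but never read
Dead: 'n = 8'


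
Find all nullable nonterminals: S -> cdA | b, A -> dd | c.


A nonterminal is nullable iff some alternative derives ε (directly, or every symbol in it is nullable)
Nullable: {}


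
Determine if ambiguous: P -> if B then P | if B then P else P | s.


dangling else: 'if B then if B then s else s' parses two ways
Ambiguous


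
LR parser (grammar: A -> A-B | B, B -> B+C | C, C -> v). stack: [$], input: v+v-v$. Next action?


no handle on stack; shift 'v'
Action: shift


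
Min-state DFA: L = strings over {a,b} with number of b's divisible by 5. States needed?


Track (count of b) mod 5: states 0..4, accept at 0
Minimal DFA: 5 states


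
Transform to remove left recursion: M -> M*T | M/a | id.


Left-recursive alternatives: M*T, M/a; non-recursive: id
Introduce M': M -> idM', M' -> *TM' | /aM' | ε


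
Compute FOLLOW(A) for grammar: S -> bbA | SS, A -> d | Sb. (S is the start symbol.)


$ ∈ FOLLOW(S). For each A -> αBβ: add FIRST(β)\{ε} to FOLLOW(B); if β nullable, add FOLLOW(A).
FOLLOW(A) = {$, b}


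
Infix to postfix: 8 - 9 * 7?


* has higher precedence, evaluate 9*7 first
Postfix: 8 9 7 * -


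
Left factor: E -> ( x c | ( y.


Common prefix: '('
Factored: E -> ( E', E' -> x c | y


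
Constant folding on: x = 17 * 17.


17 * 17 = 289 at compile time
Optimized: x = 289


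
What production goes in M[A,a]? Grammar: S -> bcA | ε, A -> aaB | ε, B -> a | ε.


For [A, a]: 'a' ∈ FIRST(aaB)
Entry: A -> aaB


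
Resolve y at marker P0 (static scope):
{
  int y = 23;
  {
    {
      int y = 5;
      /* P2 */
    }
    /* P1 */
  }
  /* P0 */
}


y declared in the same block as P0
y = 23


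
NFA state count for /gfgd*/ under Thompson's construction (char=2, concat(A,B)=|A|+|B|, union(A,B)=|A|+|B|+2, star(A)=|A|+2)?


Syntax tree has 4 char leaf(s), 0 union(s), 1 star(s)
chars contribute 4×2 = 8; each union adds +2; each star adds +2
Total: 8 + 0 + 2 = 10 states


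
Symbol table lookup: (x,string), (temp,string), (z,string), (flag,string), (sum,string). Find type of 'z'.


Lookup 'z' → type string


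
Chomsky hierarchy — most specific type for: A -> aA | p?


Right-linear: every RHS is a terminal or a terminal followed by one nonterminal
Classification: Type 3 (Regular)


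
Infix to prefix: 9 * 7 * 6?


left-to-right (same/higher precedence on left): tree is (* (* 9 7) 6)
Prefix: * * 9 7 6


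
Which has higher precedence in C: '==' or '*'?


'*' is multiplicative (level 10); '==' is equality (level 6)
Higher level binds tighter
'*' has higher precedence than '=='


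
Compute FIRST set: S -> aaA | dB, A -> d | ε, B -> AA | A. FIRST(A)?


Per alternative of A: FIRST(d) = {d}; FIRST(ε) = {ε}
FIRST(A) = {d, ε}


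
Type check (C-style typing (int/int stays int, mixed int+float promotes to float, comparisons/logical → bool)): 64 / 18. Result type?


Operand types: int / int
Rule: mixed int/float promotes to float; int/int stays int
Result type: int


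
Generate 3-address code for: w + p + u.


Break into single-operator statements:
t1 = w + p
t2 = t1 + u


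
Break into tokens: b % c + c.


Scan left to right, longest-match per lexeme
Tokens: ID(b), OP(%), ID(c), OP(+), ID(c)


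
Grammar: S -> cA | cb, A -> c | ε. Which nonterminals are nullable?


A nonterminal is nullable iff some alternative derives ε (directly, or every symbol in it is nullable)
Nullable: {A}


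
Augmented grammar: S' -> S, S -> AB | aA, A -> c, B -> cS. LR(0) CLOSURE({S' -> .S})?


Start: S' -> .S
For each item with dot before a nonterminal B, add B -> .γ for every B-production
Closure: [S' -> .S, S -> .AB, S -> .aA, A -> .c]


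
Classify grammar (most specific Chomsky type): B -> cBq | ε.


Single nonterminal LHS, but c^n q^n is not regular
Classification: Type 2 (Context-Free)


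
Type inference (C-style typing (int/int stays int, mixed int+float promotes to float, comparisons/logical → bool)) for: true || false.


Operand types: bool || bool
Rule: logical operators take bool operands and yield bool
Result type: bool


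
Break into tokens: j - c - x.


Scan left to right, longest-match per lexeme
Tokens: ID(j), OP(-), ID(c), OP(-), ID(x)


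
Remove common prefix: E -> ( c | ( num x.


Common prefix: '('
Factored: E -> ( E', E' -> c | num x


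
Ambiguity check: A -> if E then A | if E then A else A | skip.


dangling else: 'if E then if E then skip else skip' parses two ways
Ambiguous


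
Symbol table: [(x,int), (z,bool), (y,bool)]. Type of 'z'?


Lookup 'z' → type bool


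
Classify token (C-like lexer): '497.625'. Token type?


Pattern: digits with a decimal point
Type: FLOAT_LITERAL


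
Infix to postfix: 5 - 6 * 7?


* has higher precedence, evaluate 6*7 first
Postfix: 5 6 7 * -


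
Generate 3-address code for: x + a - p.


Break into single-operator statements:
t1 = x + a
t2 = t1 - p


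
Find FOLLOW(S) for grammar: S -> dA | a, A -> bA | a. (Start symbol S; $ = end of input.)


$ ∈ FOLLOW(S). For each A -> αBβ: add FIRST(β)\{ε} to FOLLOW(B); if β nullable, add FOLLOW(A).
FOLLOW(S) = {$}


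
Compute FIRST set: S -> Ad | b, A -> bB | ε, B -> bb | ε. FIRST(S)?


Per alternative of S: FIRST(Ad) = {b, d}; FIRST(b) = {b}
FIRST(S) = {b, d}


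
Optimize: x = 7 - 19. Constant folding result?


7 - 19 = -12 at compile time
Optimized: x = -12


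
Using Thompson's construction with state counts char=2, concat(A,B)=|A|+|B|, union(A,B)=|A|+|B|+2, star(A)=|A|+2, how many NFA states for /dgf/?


Syntax tree has 3 char leaf(s), 0 union(s), 0 star(s)
chars contribute 3×2 = 6; each union adds +2; each star adds +2
Total: 6 + 0 + 0 = 6 states


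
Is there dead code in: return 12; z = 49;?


statement follows a return and is unreachable
Dead: 'z = 49'


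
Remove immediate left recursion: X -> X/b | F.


Left-recursive alternatives: X/b; non-recursive: F
Introduce X': X -> FX', X' -> /bX' | ε


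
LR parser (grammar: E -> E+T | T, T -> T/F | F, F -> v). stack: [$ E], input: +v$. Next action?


shift '+' to continue E -> E+T
Action: shift


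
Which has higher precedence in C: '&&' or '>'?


'>' is relational (level 7); '&&' is logical AND (level 2)
Higher level binds tighter
'>' has higher precedence than '&&'


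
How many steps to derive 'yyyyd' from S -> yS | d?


Derivation: S => yS => yyS => yyyS => yyyyS => yyyyd
Steps: 5


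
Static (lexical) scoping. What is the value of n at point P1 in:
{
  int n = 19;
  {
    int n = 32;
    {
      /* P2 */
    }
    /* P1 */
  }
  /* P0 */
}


n declared in the same block as P1
n = 32


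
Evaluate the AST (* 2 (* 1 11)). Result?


Evaluate inner: (* 1 11) = 11
Evaluate root: (* 2 11) = 22
Result: 22


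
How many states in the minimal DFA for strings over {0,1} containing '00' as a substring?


KMP-style automaton: 2 progress states + 1 absorbing accept = 3
Minimal DFA: 3 states


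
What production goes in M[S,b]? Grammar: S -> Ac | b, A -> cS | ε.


For [S, b]: 'b' ∈ FIRST(b)
Entry: S -> b


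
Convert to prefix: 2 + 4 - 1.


left-to-right (same/higher precedence on left): tree is (- (+ 2 4) 1)
Prefix: - + 2 4 1


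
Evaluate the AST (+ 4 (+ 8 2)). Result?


Evaluate inner: (+ 8 2) = 10
Evaluate root: (+ 4 10) = 14
Result: 14


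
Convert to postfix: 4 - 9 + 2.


Left to right (same or higher precedence on left)
Postfix: 4 9 - 2 +


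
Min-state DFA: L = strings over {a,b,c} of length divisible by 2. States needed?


Track length mod 2: states 0..1, accept at 0
Minimal DFA: 2 states


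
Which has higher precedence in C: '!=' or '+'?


'+' is additive (level 9); '!=' is equality (level 6)
Higher level binds tighter
'+' has higher precedence than '!='


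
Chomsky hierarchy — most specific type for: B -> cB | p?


Right-linear: every RHS is a terminal or a terminal followed by one nonterminal
Classification: Type 3 (Regular)


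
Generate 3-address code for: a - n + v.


Break into single-operator statements:
t1 = a - n
t2 = t1 + v


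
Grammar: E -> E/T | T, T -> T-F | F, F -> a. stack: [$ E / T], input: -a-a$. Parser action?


'-' can extend T; shift to build T -> T-F
Action: shift


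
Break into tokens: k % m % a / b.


Scan left to right, longest-match per lexeme
Tokens: ID(k), OP(%), ID(m), OP(%), ID(a), OP(/), ID(b)


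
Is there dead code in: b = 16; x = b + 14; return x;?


b is read by x's definition; x is returned
No dead code


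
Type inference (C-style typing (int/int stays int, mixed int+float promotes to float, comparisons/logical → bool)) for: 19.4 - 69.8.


Operand types: float - float
Rule: mixed int/float promotes to float; int/int stays int
Result type: float


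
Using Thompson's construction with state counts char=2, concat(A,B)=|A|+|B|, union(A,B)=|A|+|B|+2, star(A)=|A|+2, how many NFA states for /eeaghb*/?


Syntax tree has 6 char leaf(s), 0 union(s), 1 star(s)
chars contribute 6×2 = 12; each union adds +2; each star adds +2
Total: 12 + 0 + 2 = 14 states


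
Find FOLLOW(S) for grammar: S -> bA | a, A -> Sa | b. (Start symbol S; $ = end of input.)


$ ∈ FOLLOW(S). For each A -> αBβ: add FIRST(β)\{ε} to FOLLOW(B); if β nullable, add FOLLOW(A).
FOLLOW(S) = {$, a}


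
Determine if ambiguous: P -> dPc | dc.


balanced d^n…c^n: each string has a unique parse
Unambiguous


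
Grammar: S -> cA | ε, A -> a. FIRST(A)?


Per alternative of A: FIRST(a) = {a}
FIRST(A) = {a}


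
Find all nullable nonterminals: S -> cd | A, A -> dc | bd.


A nonterminal is nullable iff some alternative derives ε (directly, or every symbol in it is nullable)
Nullable: {}


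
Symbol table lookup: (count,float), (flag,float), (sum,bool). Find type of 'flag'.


Lookup 'flag' → type float


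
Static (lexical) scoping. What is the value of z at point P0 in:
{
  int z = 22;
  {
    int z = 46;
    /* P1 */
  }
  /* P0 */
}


z declared in the same block as P0
z = 22


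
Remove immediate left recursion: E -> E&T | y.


Left-recursive alternatives: E&T; non-recursive: y
Introduce E': E -> yE', E' -> &TE' | ε


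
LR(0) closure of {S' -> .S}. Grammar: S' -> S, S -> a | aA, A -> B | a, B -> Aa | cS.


Start: S' -> .S
For each item with dot before a nonterminal B, add B -> .γ for every B-production
Closure: [S' -> .S, S -> .a, S -> .aA]


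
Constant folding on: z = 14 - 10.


14 - 10 = 4 at compile time
Optimized: z = 4


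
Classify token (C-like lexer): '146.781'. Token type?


Pattern: digits with a decimal point
Type: FLOAT_LITERAL


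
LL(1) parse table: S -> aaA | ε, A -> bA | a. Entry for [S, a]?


For [S, a]: 'a' ∈ FIRST(aaA)
Entry: S -> aaA


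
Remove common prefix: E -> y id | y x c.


Common prefix: 'y'
Factored: E -> y E', E' -> id | x c


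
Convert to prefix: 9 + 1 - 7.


left-to-right (same/higher precedence on left): tree is (- (+ 9 1) 7)
Prefix: - + 9 1 7


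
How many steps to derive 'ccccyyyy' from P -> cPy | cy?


Derivation: P => cPy => ccPyy => cccPyyy => ccccyyyy
Steps: 4


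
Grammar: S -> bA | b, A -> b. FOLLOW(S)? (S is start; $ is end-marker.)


$ ∈ FOLLOW(S). For each A -> αBβ: add FIRST(β)\{ε} to FOLLOW(B); if β nullable, add FOLLOW(A).
FOLLOW(S) = {$}


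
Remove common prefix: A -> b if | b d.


Common prefix: 'b'
Factored: A -> b A', A' -> if | d


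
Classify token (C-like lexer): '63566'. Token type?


Pattern: digits only
Type: INTEGER_LITERAL


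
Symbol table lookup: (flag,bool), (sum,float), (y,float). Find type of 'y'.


Lookup 'y' → type float


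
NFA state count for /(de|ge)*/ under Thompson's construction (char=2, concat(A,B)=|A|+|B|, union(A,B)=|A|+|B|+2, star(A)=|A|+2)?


Syntax tree has 4 char leaf(s), 1 union(s), 1 star(s)
chars contribute 4×2 = 8; each union adds +2; each star adds +2
Total: 8 + 2 + 2 = 12 states


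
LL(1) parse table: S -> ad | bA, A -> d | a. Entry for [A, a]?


For [A, a]: 'a' ∈ FIRST(a)
Entry: A -> a


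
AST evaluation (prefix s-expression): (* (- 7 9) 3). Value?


Evaluate inner: (- 7 9) = -2
Evaluate root: (* -2 3) = -6
Result: -6


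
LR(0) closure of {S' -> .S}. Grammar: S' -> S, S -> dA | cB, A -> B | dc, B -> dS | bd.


Start: S' -> .S
For each item with dot before a nonterminal B, add B -> .γ for every B-production
Closure: [S' -> .S, S -> .dA, S -> .cB]


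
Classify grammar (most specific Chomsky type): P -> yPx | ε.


Single nonterminal LHS, but y^n x^n is not regular
Classification: Type 2 (Context-Free)


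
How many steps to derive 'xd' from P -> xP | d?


Derivation: P => xP => xd
Steps: 2


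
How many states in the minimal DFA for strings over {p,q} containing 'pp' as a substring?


KMP-style automaton: 2 progress states + 1 absorbing accept = 3
Minimal DFA: 3 states


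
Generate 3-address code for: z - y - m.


Break into single-operator statements:
t1 = z - y
t2 = t1 - m


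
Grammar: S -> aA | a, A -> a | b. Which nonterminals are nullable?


A nonterminal is nullable iff some alternative derives ε (directly, or every symbol in it is nullable)
Nullable: {}


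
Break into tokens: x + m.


Scan left to right, longest-match per lexeme
Tokens: ID(x), OP(+), ID(m)


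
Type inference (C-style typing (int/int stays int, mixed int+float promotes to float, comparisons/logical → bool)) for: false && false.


Operand types: bool && bool
Rule: logical operators take bool operands and yield bool
Result type: bool


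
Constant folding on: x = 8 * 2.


8 * 2 = 16 at compile time
Optimized: x = 16


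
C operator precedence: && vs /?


'/' is multiplicative (level 10); '&&' is logical AND (level 2)
Higher level binds tighter
'/' has higher precedence than '&&'


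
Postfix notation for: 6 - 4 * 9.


* has higher precedence, evaluate 4*9 first
Postfix: 6 4 9 * -


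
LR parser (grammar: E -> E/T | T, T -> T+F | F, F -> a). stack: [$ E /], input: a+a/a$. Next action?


no handle ('E/' is not any RHS); shift 'a'
Action: shift


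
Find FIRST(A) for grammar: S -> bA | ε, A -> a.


Per alternative of A: FIRST(a) = {a}
FIRST(A) = {a}


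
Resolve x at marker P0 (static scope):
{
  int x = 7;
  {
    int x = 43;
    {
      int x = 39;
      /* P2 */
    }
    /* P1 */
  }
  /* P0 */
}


x declared in the same block as P0
x = 7


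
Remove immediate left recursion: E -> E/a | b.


Left-recursive alternatives: E/a; non-recursive: b
Introduce E': E -> bE', E' -> /aE' | ε


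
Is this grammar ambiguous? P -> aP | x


right-linear, alternatives start with distinct terminals 'a' vs 'x': unique leftmost derivation
Unambiguous


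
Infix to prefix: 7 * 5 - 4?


left-to-right (same/higher precedence on left): tree is (- (* 7 5) 4)
Prefix: - * 7 5 4


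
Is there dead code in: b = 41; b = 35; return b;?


first assignment to b is overwritten before any read
Dead: 'b = 41'


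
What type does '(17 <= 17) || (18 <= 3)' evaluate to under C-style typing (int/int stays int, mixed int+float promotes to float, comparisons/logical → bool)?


Operand types: bool || bool
Rule: logical operators take bool operands and yield bool
Result type: bool


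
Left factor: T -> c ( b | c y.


Common prefix: 'c'
Factored: T -> c T', T' -> ( b | y


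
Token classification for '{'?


Pattern: delimiter/punctuation
Type: PUNCTUATION


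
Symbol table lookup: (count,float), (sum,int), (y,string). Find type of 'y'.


Lookup 'y' → type string


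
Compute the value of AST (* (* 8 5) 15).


Evaluate inner: (* 8 5) = 40
Evaluate root: (* 40 15) = 600
Result: 600


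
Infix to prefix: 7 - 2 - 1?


left-to-right (same/higher precedence on left): tree is (- (- 7 2) 1)
Prefix: - - 7 2 1


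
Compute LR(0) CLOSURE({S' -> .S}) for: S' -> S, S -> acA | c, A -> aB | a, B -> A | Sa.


Start: S' -> .S
For each item with dot before a nonterminal B, add B -> .γ for every B-production
Closure: [S' -> .S, S -> .acA, S -> .c]


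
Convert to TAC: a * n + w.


Break into single-operator statements:
t1 = a * n
t2 = t1 + w


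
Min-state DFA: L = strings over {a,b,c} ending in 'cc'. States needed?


Track the longest suffix of input matching a prefix of 'cc': 3 classes (prefixes of length 0..2)
Minimal DFA: 3 states


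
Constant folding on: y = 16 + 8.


16 + 8 = 24 at compile time
Optimized: y = 24


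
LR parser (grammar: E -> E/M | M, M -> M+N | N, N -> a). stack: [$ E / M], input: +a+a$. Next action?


'+' can extend M; shift to build M -> M+N
Action: shift


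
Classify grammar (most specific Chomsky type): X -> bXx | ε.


Single nonterminal LHS, but b^n x^n is not regular
Classification: Type 2 (Context-Free)


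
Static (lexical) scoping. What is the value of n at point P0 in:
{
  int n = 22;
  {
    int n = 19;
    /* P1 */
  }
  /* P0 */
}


n declared in the same block as P0
n = 22


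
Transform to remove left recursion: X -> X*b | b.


Left-recursive alternatives: X*b; non-recursive: b
Introduce X': X -> bX', X' -> *bX' | ε


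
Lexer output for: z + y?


Scan left to right, longest-match per lexeme
Tokens: ID(z), OP(+), ID(y)


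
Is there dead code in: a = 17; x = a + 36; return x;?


a is read by x's definition; x is returned
No dead code


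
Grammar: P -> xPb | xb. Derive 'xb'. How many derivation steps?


Derivation: P => xb
Steps: 1


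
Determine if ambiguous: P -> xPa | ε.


balanced x^n…a^n: each string has a unique parse
Unambiguous


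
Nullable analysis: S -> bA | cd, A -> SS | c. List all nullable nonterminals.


A nonterminal is nullable iff some alternative derives ε (directly, or every symbol in it is nullable)
Nullable: {}


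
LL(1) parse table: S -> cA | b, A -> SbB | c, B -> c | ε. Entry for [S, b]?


For [S, b]: 'b' ∈ FIRST(b)
Entry: S -> b


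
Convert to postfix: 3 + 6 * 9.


* has higher precedence, evaluate 6*9 first
Postfix: 3 6 9 * +


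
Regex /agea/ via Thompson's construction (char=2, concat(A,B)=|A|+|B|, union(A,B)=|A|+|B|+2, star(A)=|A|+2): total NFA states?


Syntax tree has 4 char leaf(s), 0 union(s), 0 star(s)
chars contribute 4×2 = 8; each union adds +2; each star adds +2
Total: 8 + 0 + 0 = 8 states


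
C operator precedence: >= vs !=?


'>=' is relational (level 7); '!=' is equality (level 6)
Higher level binds tighter
'>=' has higher precedence than '!='


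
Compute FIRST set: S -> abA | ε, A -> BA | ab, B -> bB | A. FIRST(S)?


Per alternative of S: FIRST(abA) = {a}; FIRST(ε) = {ε}
FIRST(S) = {a, ε}


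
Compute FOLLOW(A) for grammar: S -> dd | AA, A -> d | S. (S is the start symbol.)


$ ∈ FOLLOW(S). For each A -> αBβ: add FIRST(β)\{ε} to FOLLOW(B); if β nullable, add FOLLOW(A).
FOLLOW(A) = {$, d}


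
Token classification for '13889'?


Pattern: digits only
Type: INTEGER_LITERAL


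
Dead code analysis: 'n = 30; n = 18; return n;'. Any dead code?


first assignment to n is overwritten before any read
Dead: 'n = 30'


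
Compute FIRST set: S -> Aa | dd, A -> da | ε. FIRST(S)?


Per alternative of S: FIRST(Aa) = {a, d}; FIRST(dd) = {d}
FIRST(S) = {a, d}


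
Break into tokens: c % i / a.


Scan left to right, longest-match per lexeme
Tokens: ID(c), OP(%), ID(i), OP(/), ID(a)


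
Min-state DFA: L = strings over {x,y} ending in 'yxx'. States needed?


Track the longest suffix of input matching a prefix of 'yxx': 4 classes (prefixes of length 0..3)
Minimal DFA: 4 states


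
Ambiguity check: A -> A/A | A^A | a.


'a/a^a' has two parse trees (no precedence encoded between / and ^)
Ambiguous


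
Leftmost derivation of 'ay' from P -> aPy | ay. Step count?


Derivation: P => ay
Steps: 1


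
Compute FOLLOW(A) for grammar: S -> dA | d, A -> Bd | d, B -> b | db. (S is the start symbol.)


$ ∈ FOLLOW(S). For each A -> αBβ: add FIRST(β)\{ε} to FOLLOW(B); if β nullable, add FOLLOW(A).
FOLLOW(A) = {$}


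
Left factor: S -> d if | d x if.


Common prefix: 'd'
Factored: S -> d S', S' -> if | x if


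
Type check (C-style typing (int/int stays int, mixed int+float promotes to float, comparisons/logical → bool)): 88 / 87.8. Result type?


Operand types: int / float
Rule: mixed int/float promotes to float; int/int stays int
Result type: float


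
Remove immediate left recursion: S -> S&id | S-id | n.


Left-recursive alternatives: S&id, S-id; non-recursive: n
Introduce S': S -> nS', S' -> &idS' | -idS' | ε


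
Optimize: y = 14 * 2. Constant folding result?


14 * 2 = 28 at compile time
Optimized: y = 28


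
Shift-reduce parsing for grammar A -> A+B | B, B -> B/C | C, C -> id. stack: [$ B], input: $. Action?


lookahead ∉ {/} so B won't extend; reduce A -> B
Action: reduce (A -> B)


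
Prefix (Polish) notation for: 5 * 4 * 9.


left-to-right (same/higher precedence on left): tree is (* (* 5 4) 9)
Prefix: * * 5 4 9


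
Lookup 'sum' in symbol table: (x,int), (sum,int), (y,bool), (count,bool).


Lookup 'sum' → type int


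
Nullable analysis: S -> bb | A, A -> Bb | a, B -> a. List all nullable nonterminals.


A nonterminal is nullable iff some alternative derives ε (directly, or every symbol in it is nullable)
Nullable: {}


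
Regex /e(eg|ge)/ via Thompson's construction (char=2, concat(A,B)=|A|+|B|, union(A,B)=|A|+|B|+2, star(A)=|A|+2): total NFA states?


Syntax tree has 5 char leaf(s), 1 union(s), 0 star(s)
chars contribute 5×2 = 10; each union adds +2; each star adds +2
Total: 10 + 2 + 0 = 12 states


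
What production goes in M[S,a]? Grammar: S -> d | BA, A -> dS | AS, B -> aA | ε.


For [S, a]: 'a' ∈ FIRST(BA)
Entry: S -> BA


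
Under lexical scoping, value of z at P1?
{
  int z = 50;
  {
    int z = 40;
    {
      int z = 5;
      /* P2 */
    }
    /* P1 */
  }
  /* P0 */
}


z declared in the same block as P1
z = 40


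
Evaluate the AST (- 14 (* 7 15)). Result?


Evaluate inner: (* 7 15) = 105
Evaluate root: (- 14 105) = -91
Result: -91


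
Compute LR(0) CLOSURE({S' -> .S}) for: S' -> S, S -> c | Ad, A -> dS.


Start: S' -> .S
For each item with dot before a nonterminal B, add B -> .γ for every B-production
Closure: [S' -> .S, S -> .c, S -> .Ad, A -> .dS]


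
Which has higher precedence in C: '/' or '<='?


'/' is multiplicative (level 10); '<=' is relational (level 7)
Higher level binds tighter
'/' has higher precedence than '<='


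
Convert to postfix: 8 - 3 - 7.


Left to right (same or higher precedence on left)
Postfix: 8 3 - 7 -


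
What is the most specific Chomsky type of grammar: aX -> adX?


LHS has context (more than one symbol) and |LHS| ≤ |RHS|
Classification: Type 1 (Context-Sensitive)


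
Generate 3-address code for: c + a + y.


Break into single-operator statements:
t1 = c + a
t2 = t1 + y


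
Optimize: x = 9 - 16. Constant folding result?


9 - 16 = -7 at compile time
Optimized: x = -7


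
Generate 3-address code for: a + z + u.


Break into single-operator statements:
t1 = a + z
t2 = t1 + u


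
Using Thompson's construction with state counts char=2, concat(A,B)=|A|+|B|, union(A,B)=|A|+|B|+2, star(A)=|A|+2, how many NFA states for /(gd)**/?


Syntax tree has 2 char leaf(s), 0 union(s), 2 star(s)
chars contribute 2×2 = 4; each union adds +2; each star adds +2
Total: 4 + 0 + 4 = 8 states


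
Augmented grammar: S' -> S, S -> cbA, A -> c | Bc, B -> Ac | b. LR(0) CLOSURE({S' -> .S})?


Start: S' -> .S
For each item with dot before a nonterminal B, add B -> .γ for every B-production
Closure: [S' -> .S, S -> .cbA]


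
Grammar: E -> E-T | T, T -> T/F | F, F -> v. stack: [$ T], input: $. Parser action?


lookahead ∉ {/} so T won't extend; reduce E -> T
Action: reduce (E -> T)


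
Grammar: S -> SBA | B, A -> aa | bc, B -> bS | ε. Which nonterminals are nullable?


A nonterminal is nullable iff some alternative derives ε (directly, or every symbol in it is nullable)
Nullable: {B, S}


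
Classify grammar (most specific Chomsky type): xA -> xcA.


LHS has context (more than one symbol) and |LHS| ≤ |RHS|
Classification: Type 1 (Context-Sensitive)


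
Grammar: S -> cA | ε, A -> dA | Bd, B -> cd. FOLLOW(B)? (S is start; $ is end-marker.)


$ ∈ FOLLOW(S). For each A -> αBβ: add FIRST(β)\{ε} to FOLLOW(B); if β nullable, add FOLLOW(A).
FOLLOW(B) = {d}


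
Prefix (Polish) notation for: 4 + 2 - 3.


left-to-right (same/higher precedence on left): tree is (- (+ 4 2) 3)
Prefix: - + 4 2 3


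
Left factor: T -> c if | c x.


Common prefix: 'c'
Factored: T -> c T', T' -> if | x


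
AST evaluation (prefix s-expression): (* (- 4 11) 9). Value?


Evaluate inner: (- 4 11) = -7
Evaluate root: (* -7 9) = -63
Result: -63


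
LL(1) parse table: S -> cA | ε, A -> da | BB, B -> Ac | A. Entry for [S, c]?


For [S, c]: 'c' ∈ FIRST(cA)
Entry: S -> cA


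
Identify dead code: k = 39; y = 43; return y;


k is assigned but never read
Dead: 'k = 39'


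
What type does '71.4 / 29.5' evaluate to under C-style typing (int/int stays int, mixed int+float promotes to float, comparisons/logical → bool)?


Operand types: float / float
Rule: mixed int/float promotes to float; int/int stays int
Result type: float


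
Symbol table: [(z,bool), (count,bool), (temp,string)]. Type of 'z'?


Lookup 'z' → type bool


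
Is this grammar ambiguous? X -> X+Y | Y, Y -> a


precedence layered via separate nonterminal Y: deterministic
Unambiguous


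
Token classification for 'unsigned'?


Pattern: reserved word
Type: KEYWORD


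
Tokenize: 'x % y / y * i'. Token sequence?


Scan left to right, longest-match per lexeme
Tokens: ID(x), OP(%), ID(y), OP(/), ID(y), OP(*), ID(i)


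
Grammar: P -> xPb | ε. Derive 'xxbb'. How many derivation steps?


Derivation: P => xPb => xxPbb => xxbb
Steps: 3


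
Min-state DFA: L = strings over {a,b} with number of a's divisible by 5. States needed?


Track (count of a) mod 5: states 0..4, accept at 0
Minimal DFA: 5 states


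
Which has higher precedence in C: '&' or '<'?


'<' is relational (level 7); '&' is bitwise AND (level 5)
Higher level binds tighter
'<' has higher precedence than '&'


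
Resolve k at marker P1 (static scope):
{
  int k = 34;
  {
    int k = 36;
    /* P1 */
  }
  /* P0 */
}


k declared in the same block as P1
k = 36


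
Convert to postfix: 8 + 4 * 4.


* has higher precedence, evaluate 4*4 first
Postfix: 8 4 4 * +


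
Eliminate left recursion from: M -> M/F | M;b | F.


Left-recursive alternatives: M/F, M;b; non-recursive: F
Introduce M': M -> FM', M' -> /FM' | ;bM' | ε


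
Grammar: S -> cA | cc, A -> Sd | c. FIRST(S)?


Per alternative of S: FIRST(cA) = {c}; FIRST(cc) = {c}
FIRST(S) = {c}


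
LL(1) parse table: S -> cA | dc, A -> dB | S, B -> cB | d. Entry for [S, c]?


For [S, c]: 'c' ∈ FIRST(cA)
Entry: S -> cA


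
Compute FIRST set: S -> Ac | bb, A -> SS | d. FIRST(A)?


Per alternative of A: FIRST(SS) = {b, d}; FIRST(d) = {d}
FIRST(A) = {b, d}


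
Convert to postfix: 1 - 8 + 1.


Left to right (same or higher precedence on left)
Postfix: 1 8 - 1 +


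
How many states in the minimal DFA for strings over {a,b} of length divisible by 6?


Track length mod 6: states 0..5, accept at 0
Minimal DFA: 6 states


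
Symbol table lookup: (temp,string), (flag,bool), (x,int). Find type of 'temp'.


Lookup 'temp' → type string


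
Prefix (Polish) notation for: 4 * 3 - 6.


left-to-right (same/higher precedence on left): tree is (- (* 4 3) 6)
Prefix: - * 4 3 6


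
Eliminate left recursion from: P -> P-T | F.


Left-recursive alternatives: P-T; non-recursive: F
Introduce P': P -> FP', P' -> -TP' | ε


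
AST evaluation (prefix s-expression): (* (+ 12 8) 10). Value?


Evaluate inner: (+ 12 8) = 20
Evaluate root: (* 20 10) = 200
Result: 200


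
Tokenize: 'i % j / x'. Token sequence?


Scan left to right, longest-match per lexeme
Tokens: ID(i), OP(%), ID(j), OP(/), ID(x)


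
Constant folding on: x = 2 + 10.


2 + 10 = 12 at compile time
Optimized: x = 12


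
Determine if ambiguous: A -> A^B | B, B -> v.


precedence layered via separate nonterminal B: deterministic
Unambiguous


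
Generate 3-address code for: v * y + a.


Break into single-operator statements:
t1 = v * y
t2 = t1 + a


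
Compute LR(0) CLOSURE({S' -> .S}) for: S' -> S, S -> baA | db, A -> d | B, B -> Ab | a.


Start: S' -> .S
For each item with dot before a nonterminal B, add B -> .γ for every B-production
Closure: [S' -> .S, S -> .baA, S -> .db]


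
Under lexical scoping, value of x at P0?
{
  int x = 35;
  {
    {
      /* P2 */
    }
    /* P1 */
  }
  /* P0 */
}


x declared in the same block as P0
x = 35
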